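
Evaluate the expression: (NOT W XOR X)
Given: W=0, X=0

Substituting: (NOT 0 XOR 0)
= 1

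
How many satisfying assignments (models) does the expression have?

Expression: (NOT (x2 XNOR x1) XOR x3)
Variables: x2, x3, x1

Satisfying assignments: (0,0,1), (0,1,0), (1,0,0), (1,1,1)
Count: 4 out of 8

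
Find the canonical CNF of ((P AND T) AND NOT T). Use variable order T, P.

(T OR P) AND (T OR NOT P) AND (NOT T OR P) AND (NOT T OR NOT P)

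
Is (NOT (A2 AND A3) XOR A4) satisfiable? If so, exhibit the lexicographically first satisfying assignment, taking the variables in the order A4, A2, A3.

A4=0, A2=0, A3=0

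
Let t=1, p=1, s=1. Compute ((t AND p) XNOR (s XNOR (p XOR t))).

Substituting: ((1 AND 1) XNOR (1 XNOR (1 XOR 1)))
= 0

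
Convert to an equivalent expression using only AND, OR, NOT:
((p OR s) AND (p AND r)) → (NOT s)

NOT ((p OR s) AND (p AND r)) OR (NOT s)
(Implication elimination: A → B = NOT A OR B)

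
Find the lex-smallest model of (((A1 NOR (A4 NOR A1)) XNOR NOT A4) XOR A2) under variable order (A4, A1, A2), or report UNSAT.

A4=0, A1=0, A2=1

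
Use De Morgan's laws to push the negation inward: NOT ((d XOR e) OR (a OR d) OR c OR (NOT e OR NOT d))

NOT (d XOR e) AND NOT (a OR d) AND NOT c AND NOT (NOT e OR NOT d)
De Morgan's: NOT(OR of terms) = AND of negations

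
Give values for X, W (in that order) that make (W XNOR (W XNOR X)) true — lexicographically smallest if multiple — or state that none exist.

X=1, W=0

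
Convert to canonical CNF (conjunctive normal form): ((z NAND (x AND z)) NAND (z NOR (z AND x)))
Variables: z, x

(z OR x) AND (z OR NOT x)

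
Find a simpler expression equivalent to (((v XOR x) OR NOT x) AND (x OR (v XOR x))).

By distribution ((E OR v) AND (E OR NOT v) = E):
= (v XOR x)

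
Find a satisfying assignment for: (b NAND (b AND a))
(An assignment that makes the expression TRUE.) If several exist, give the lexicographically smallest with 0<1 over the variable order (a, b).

a=0, b=0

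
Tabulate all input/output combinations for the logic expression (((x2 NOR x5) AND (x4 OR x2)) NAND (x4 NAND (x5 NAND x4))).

x5 | x2 | x4 | Output
---------------------
0 | 0 | 0 | 1
0 | 0 | 1 | 1
0 | 1 | 0 | 1
0 | 1 | 1 | 1
1 | 0 | 0 | 1
1 | 0 | 1 | 1
1 | 1 | 0 | 1
1 | 1 | 1 | 1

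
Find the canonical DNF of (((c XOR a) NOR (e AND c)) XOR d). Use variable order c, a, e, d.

(NOT c AND NOT a AND NOT e AND NOT d) OR (NOT c AND NOT a AND e AND NOT d) OR (NOT c AND a AND NOT e AND d) OR (NOT c AND a AND e AND d) OR (c AND NOT a AND NOT e AND d) OR (c AND NOT a AND e AND d) OR (c AND a AND NOT e AND NOT d) OR (c AND a AND e AND d)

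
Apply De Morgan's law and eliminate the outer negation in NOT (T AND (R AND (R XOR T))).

NOT T OR NOT (R AND (R XOR T))
De Morgan's: NOT(AND of terms) = OR of negations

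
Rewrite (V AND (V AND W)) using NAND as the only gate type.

((V NAND ((V NAND W) NAND (V NAND W))) NAND (V NAND ((V NAND W) NAND (V NAND W))))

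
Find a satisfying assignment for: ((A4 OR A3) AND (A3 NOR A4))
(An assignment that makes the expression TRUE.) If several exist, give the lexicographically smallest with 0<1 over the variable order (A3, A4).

UNSATISFIABLE - no assignment makes this expression true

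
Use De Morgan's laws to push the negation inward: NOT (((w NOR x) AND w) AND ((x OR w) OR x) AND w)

NOT ((w NOR x) AND w) OR NOT ((x OR w) OR x) OR NOT w
De Morgan's: NOT(AND of terms) = OR of negations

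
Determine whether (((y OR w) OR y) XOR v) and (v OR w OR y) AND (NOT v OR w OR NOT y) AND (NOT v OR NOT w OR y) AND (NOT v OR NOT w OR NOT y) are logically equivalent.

Yes, they are equivalent — the two output columns agree on all 8 assignments:
v | w | y | Expression 1 | Expression 2
---------------------------------------
0 | 0 | 0 | 0 | 0
0 | 0 | 1 | 1 | 1
0 | 1 | 0 | 1 | 1
0 | 1 | 1 | 1 | 1
1 | 0 | 0 | 1 | 1
1 | 0 | 1 | 0 | 0
1 | 1 | 0 | 0 | 0
1 | 1 | 1 | 0 | 0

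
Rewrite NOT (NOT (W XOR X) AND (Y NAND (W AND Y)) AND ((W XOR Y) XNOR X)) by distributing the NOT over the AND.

(W XOR X) OR NOT (Y NAND (W AND Y)) OR NOT ((W XOR Y) XNOR X)
De Morgan's: NOT(AND of terms) = OR of negations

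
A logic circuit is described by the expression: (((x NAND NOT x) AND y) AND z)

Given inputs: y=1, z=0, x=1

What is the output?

Substituting: (((1 NAND NOT 1) AND 1) AND 0)
= 0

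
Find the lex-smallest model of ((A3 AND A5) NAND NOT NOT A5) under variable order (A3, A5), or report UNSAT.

A3=0, A5=0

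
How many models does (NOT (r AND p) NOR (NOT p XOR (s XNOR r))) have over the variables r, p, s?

Satisfying assignments: (1,1,0)
Count: 1 out of 8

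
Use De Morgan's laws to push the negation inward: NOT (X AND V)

NOT X OR NOT V
De Morgan's: NOT(AND of terms) = OR of negations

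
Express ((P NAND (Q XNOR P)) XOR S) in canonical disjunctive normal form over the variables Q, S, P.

(NOT Q AND NOT S AND NOT P) OR (NOT Q AND NOT S AND P) OR (Q AND NOT S AND NOT P) OR (Q AND S AND P)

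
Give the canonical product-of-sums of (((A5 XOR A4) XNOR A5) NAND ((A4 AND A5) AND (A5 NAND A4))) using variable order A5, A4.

ΠM() = TRUE (no maxterms)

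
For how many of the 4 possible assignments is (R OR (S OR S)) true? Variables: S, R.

Satisfying assignments: (0,1), (1,0), (1,1)
Count: 3 out of 4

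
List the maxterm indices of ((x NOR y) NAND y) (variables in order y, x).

ΠM() = TRUE (no maxterms)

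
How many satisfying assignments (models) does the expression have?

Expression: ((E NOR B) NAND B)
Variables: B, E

Satisfying assignments: (0,0), (0,1), (1,0), (1,1)
Count: 4 out of 4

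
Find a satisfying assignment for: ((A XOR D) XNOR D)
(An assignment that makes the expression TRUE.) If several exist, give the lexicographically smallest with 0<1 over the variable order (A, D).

A=0, D=0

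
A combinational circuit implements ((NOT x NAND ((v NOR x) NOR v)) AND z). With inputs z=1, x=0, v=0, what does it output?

Substituting: ((NOT 0 NAND ((0 NOR 0) NOR 0)) AND 1)
= 1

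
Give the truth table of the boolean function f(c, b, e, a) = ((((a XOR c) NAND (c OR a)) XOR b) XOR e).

c | b | e | a | Output
----------------------
0 | 0 | 0 | 0 | 1
0 | 0 | 0 | 1 | 0
0 | 0 | 1 | 0 | 0
0 | 0 | 1 | 1 | 1
0 | 1 | 0 | 0 | 0
0 | 1 | 0 | 1 | 1
0 | 1 | 1 | 0 | 1
0 | 1 | 1 | 1 | 0
1 | 0 | 0 | 0 | 0
1 | 0 | 0 | 1 | 1
1 | 0 | 1 | 0 | 1
1 | 0 | 1 | 1 | 0
1 | 1 | 0 | 0 | 1
1 | 1 | 0 | 1 | 0
1 | 1 | 1 | 0 | 0
1 | 1 | 1 | 1 | 1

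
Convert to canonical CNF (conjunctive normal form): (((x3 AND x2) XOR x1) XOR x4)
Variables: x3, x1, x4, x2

(x3 OR x1 OR x4 OR x2) AND (x3 OR x1 OR x4 OR NOT x2) AND (x3 OR NOT x1 OR NOT x4 OR x2) AND (x3 OR NOT x1 OR NOT x4 OR NOT x2) AND (NOT x3 OR x1 OR x4 OR x2) AND (NOT x3 OR x1 OR NOT x4 OR NOT x2) AND (NOT x3 OR NOT x1 OR x4 OR NOT x2) AND (NOT x3 OR NOT x1 OR NOT x4 OR x2)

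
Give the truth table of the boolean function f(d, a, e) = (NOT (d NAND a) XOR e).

d | a | e | Output
------------------
0 | 0 | 0 | 0
0 | 0 | 1 | 1
0 | 1 | 0 | 0
0 | 1 | 1 | 1
1 | 0 | 0 | 0
1 | 0 | 1 | 1
1 | 1 | 0 | 1
1 | 1 | 1 | 0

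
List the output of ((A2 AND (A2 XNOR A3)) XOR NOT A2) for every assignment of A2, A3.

A2 | A3 | Output
----------------
0 | 0 | 1
0 | 1 | 1
1 | 0 | 0
1 | 1 | 1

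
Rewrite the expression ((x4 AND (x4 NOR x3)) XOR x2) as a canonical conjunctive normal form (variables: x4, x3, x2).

(x4 OR x3 OR x2) AND (x4 OR NOT x3 OR x2) AND (NOT x4 OR x3 OR x2) AND (NOT x4 OR NOT x3 OR x2)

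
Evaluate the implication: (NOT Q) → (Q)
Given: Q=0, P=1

Antecedent (NOT Q) = 1; consequent (Q) = 0.
1 → 0 = 0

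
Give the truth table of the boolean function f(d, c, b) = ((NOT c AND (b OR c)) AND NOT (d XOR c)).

d | c | b | Output
------------------
0 | 0 | 0 | 0
0 | 0 | 1 | 1
0 | 1 | 0 | 0
0 | 1 | 1 | 0
1 | 0 | 0 | 0
1 | 0 | 1 | 0
1 | 1 | 0 | 0
1 | 1 | 1 | 0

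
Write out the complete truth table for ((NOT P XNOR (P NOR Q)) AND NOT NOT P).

P | Q | Output
--------------
0 | 0 | 0
0 | 1 | 0
1 | 0 | 1
1 | 1 | 1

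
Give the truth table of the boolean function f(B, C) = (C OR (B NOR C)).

B | C | Output
--------------
0 | 0 | 1
0 | 1 | 1
1 | 0 | 0
1 | 1 | 1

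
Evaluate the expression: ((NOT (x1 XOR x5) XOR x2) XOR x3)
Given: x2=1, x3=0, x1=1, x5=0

Substituting: ((NOT (1 XOR 0) XOR 1) XOR 0)
= 1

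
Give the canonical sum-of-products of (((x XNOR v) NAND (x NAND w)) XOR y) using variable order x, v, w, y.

Σm(1, 3, 4, 6, 8, 10, 13, 14) = (NOT x AND NOT v AND NOT w AND y) OR (NOT x AND NOT v AND w AND y) OR (NOT x AND v AND NOT w AND NOT y) OR (NOT x AND v AND w AND NOT y) OR (x AND NOT v AND NOT w AND NOT y) OR (x AND NOT v AND w AND NOT y) OR (x AND v AND NOT w AND y) OR (x AND v AND w AND NOT y)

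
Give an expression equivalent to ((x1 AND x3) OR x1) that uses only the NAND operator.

((((x1 NAND x3) NAND (x1 NAND x3)) NAND ((x1 NAND x3) NAND (x1 NAND x3))) NAND (x1 NAND x1))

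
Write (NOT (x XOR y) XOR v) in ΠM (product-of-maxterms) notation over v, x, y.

ΠM(1, 2, 4, 7) = (v OR x OR NOT y) AND (v OR NOT x OR y) AND (NOT v OR x OR y) AND (NOT v OR NOT x OR NOT y)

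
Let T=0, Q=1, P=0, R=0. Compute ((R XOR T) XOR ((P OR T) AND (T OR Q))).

Substituting: ((0 XOR 0) XOR ((0 OR 0) AND (0 OR 1)))
= 0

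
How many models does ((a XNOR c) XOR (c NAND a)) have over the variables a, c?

Satisfying assignments: (0,1), (1,0), (1,1)
Count: 3 out of 4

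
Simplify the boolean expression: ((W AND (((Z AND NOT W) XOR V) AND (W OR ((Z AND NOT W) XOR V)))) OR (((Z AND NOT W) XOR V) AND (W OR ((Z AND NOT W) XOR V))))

By absorption (E OR (E AND v) = E) then absorption (E AND (E OR v) = E):
= ((Z AND NOT W) XOR V)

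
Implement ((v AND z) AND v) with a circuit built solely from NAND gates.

((((v NAND z) NAND (v NAND z)) NAND v) NAND (((v NAND z) NAND (v NAND z)) NAND v))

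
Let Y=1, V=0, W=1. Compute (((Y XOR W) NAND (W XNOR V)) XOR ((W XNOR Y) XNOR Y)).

Substituting: (((1 XOR 1) NAND (1 XNOR 0)) XOR ((1 XNOR 1) XNOR 1))
= 0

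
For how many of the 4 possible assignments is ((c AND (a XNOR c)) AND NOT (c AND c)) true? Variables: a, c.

No assignment satisfies the expression.
Count: 0 out of 4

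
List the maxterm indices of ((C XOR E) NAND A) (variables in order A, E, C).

ΠM(5, 6) = (NOT A OR E OR NOT C) AND (NOT A OR NOT E OR C)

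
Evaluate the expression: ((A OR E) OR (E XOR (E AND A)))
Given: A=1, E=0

Substituting: ((1 OR 0) OR (0 XOR (0 AND 1)))
= 1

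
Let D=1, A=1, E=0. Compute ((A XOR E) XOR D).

Substituting: ((1 XOR 0) XOR 1)
= 0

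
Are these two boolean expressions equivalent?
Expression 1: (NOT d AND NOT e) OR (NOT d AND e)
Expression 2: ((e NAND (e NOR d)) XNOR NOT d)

Yes, they are equivalent — the two output columns agree on all 4 assignments:
d | e | Expression 1 | Expression 2
-----------------------------------
0 | 0 | 1 | 1
0 | 1 | 1 | 1
1 | 0 | 0 | 0
1 | 1 | 0 | 0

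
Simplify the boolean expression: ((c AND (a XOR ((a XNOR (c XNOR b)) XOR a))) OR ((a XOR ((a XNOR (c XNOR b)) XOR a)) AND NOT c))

By distribution ((E AND v) OR (E AND NOT v) = E) then XOR self-cancellation ((E XOR v) XOR v = E):
= (a XNOR (c XNOR b))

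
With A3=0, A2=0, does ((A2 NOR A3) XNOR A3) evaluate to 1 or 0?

Substituting: ((0 NOR 0) XNOR 0)
= 0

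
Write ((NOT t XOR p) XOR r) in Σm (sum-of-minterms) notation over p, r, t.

Σm(0, 3, 5, 6) = (NOT p AND NOT r AND NOT t) OR (NOT p AND r AND t) OR (p AND NOT r AND t) OR (p AND r AND NOT t)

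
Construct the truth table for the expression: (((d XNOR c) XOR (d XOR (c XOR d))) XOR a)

c | a | d | Output
------------------
0 | 0 | 0 | 1
0 | 0 | 1 | 0
0 | 1 | 0 | 0
0 | 1 | 1 | 1
1 | 0 | 0 | 1
1 | 0 | 1 | 0
1 | 1 | 0 | 0
1 | 1 | 1 | 1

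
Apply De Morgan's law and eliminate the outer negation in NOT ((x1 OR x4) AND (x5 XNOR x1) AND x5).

NOT (x1 OR x4) OR NOT (x5 XNOR x1) OR NOT x5
De Morgan's: NOT(AND of terms) = OR of negations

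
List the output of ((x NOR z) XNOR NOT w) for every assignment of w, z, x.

w | z | x | Output
------------------
0 | 0 | 0 | 1
0 | 0 | 1 | 0
0 | 1 | 0 | 0
0 | 1 | 1 | 0
1 | 0 | 0 | 0
1 | 0 | 1 | 1
1 | 1 | 0 | 1
1 | 1 | 1 | 1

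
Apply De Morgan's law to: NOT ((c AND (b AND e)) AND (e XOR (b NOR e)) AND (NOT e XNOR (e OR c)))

NOT (c AND (b AND e)) OR NOT (e XOR (b NOR e)) OR NOT (NOT e XNOR (e OR c))
De Morgan's: NOT(AND of terms) = OR of negations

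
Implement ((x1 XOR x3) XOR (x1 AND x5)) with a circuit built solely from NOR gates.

((((((((x1 NOR x3) NOR (x1 NOR x3)) NOR ((x1 NOR x3) NOR (x1 NOR x3))) NOR ((((x1 NOR x1) NOR (x3 NOR x3)) NOR ((x1 NOR x1) NOR (x3 NOR x3))) NOR (((x1 NOR x1) NOR (x3 NOR x3)) NOR ((x1 NOR x1) NOR (x3 NOR x3))))) NOR ((x1 NOR x1) NOR (x5 NOR x5))) NOR (((((x1 NOR x3) NOR (x1 NOR x3)) NOR ((x1 NOR x3) NOR (x1 NOR x3))) NOR ((((x1 NOR x1) NOR (x3 NOR x3)) NOR ((x1 NOR x1) NOR (x3 NOR x3))) NOR (((x1 NOR x1) NOR (x3 NOR x3)) NOR ((x1 NOR x1) NOR (x3 NOR x3))))) NOR ((x1 NOR x1) NOR (x5 NOR x5)))) NOR ((((((x1 NOR x3) NOR (x1 NOR x3)) NOR ((x1 NOR x3) NOR (x1 NOR x3))) NOR ((((x1 NOR x1) NOR (x3 NOR x3)) NOR ((x1 NOR x1) NOR (x3 NOR x3))) NOR (((x1 NOR x1) NOR (x3 NOR x3)) NOR ((x1 NOR x1) NOR (x3 NOR x3))))) NOR ((x1 NOR x1) NOR (x5 NOR x5))) NOR (((((x1 NOR x3) NOR (x1 NOR x3)) NOR ((x1 NOR x3) NOR (x1 NOR x3))) NOR ((((x1 NOR x1) NOR (x3 NOR x3)) NOR ((x1 NOR x1) NOR (x3 NOR x3))) NOR (((x1 NOR x1) NOR (x3 NOR x3)) NOR ((x1 NOR x1) NOR (x3 NOR x3))))) NOR ((x1 NOR x1) NOR (x5 NOR x5))))) NOR ((((((((x1 NOR x3) NOR (x1 NOR x3)) NOR ((x1 NOR x3) NOR (x1 NOR x3))) NOR ((((x1 NOR x1) NOR (x3 NOR x3)) NOR ((x1 NOR x1) NOR (x3 NOR x3))) NOR (((x1 NOR x1) NOR (x3 NOR x3)) NOR ((x1 NOR x1) NOR (x3 NOR x3))))) NOR ((((x1 NOR x3) NOR (x1 NOR x3)) NOR ((x1 NOR x3) NOR (x1 NOR x3))) NOR ((((x1 NOR x1) NOR (x3 NOR x3)) NOR ((x1 NOR x1) NOR (x3 NOR x3))) NOR (((x1 NOR x1) NOR (x3 NOR x3)) NOR ((x1 NOR x1) NOR (x3 NOR x3)))))) NOR (((x1 NOR x1) NOR (x5 NOR x5)) NOR ((x1 NOR x1) NOR (x5 NOR x5)))) NOR ((((((x1 NOR x3) NOR (x1 NOR x3)) NOR ((x1 NOR x3) NOR (x1 NOR x3))) NOR ((((x1 NOR x1) NOR (x3 NOR x3)) NOR ((x1 NOR x1) NOR (x3 NOR x3))) NOR (((x1 NOR x1) NOR (x3 NOR x3)) NOR ((x1 NOR x1) NOR (x3 NOR x3))))) NOR ((((x1 NOR x3) NOR (x1 NOR x3)) NOR ((x1 NOR x3) NOR (x1 NOR x3))) NOR ((((x1 NOR x1) NOR (x3 NOR x3)) NOR ((x1 NOR x1) NOR (x3 NOR x3))) NOR (((x1 NOR x1) NOR (x3 NOR x3)) NOR ((x1 NOR x1) NOR (x3 NOR x3)))))) NOR (((x1 NOR x1) NOR (x5 NOR x5)) NOR ((x1 NOR x1) NOR (x5 NOR x5))))) NOR (((((((x1 NOR x3) NOR (x1 NOR x3)) NOR ((x1 NOR x3) NOR (x1 NOR x3))) NOR ((((x1 NOR x1) NOR (x3 NOR x3)) NOR ((x1 NOR x1) NOR (x3 NOR x3))) NOR (((x1 NOR x1) NOR (x3 NOR x3)) NOR ((x1 NOR x1) NOR (x3 NOR x3))))) NOR ((((x1 NOR x3) NOR (x1 NOR x3)) NOR ((x1 NOR x3) NOR (x1 NOR x3))) NOR ((((x1 NOR x1) NOR (x3 NOR x3)) NOR ((x1 NOR x1) NOR (x3 NOR x3))) NOR (((x1 NOR x1) NOR (x3 NOR x3)) NOR ((x1 NOR x1) NOR (x3 NOR x3)))))) NOR (((x1 NOR x1) NOR (x5 NOR x5)) NOR ((x1 NOR x1) NOR (x5 NOR x5)))) NOR ((((((x1 NOR x3) NOR (x1 NOR x3)) NOR ((x1 NOR x3) NOR (x1 NOR x3))) NOR ((((x1 NOR x1) NOR (x3 NOR x3)) NOR ((x1 NOR x1) NOR (x3 NOR x3))) NOR (((x1 NOR x1) NOR (x3 NOR x3)) NOR ((x1 NOR x1) NOR (x3 NOR x3))))) NOR ((((x1 NOR x3) NOR (x1 NOR x3)) NOR ((x1 NOR x3) NOR (x1 NOR x3))) NOR ((((x1 NOR x1) NOR (x3 NOR x3)) NOR ((x1 NOR x1) NOR (x3 NOR x3))) NOR (((x1 NOR x1) NOR (x3 NOR x3)) NOR ((x1 NOR x1) NOR (x3 NOR x3)))))) NOR (((x1 NOR x1) NOR (x5 NOR x5)) NOR ((x1 NOR x1) NOR (x5 NOR x5)))))))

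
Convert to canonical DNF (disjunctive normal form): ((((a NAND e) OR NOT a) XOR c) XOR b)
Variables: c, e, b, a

(NOT c AND NOT e AND NOT b AND NOT a) OR (NOT c AND NOT e AND NOT b AND a) OR (NOT c AND e AND NOT b AND NOT a) OR (NOT c AND e AND b AND a) OR (c AND NOT e AND b AND NOT a) OR (c AND NOT e AND b AND a) OR (c AND e AND NOT b AND a) OR (c AND e AND b AND NOT a)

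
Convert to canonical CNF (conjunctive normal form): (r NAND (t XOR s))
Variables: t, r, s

(t OR NOT r OR NOT s) AND (NOT t OR NOT r OR s)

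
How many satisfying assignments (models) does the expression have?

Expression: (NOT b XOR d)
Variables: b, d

Satisfying assignments: (0,0), (1,1)
Count: 2 out of 4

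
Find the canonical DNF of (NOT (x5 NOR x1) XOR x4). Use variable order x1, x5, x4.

(NOT x1 AND NOT x5 AND x4) OR (NOT x1 AND x5 AND NOT x4) OR (x1 AND NOT x5 AND NOT x4) OR (x1 AND x5 AND NOT x4)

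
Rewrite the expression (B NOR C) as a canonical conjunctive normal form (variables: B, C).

(B OR NOT C) AND (NOT B OR C) AND (NOT B OR NOT C)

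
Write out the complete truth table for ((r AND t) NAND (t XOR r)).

t | r | Output
--------------
0 | 0 | 1
0 | 1 | 1
1 | 0 | 1
1 | 1 | 1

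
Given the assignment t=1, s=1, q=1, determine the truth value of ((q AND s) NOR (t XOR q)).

Substituting: ((1 AND 1) NOR (1 XOR 1))
= 0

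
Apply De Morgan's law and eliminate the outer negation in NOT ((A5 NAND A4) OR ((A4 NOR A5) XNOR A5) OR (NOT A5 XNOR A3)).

NOT (A5 NAND A4) AND NOT ((A4 NOR A5) XNOR A5) AND NOT (NOT A5 XNOR A3)
De Morgan's: NOT(OR of terms) = AND of negations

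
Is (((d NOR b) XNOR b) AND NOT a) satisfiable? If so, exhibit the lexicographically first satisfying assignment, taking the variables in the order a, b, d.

a=0, b=0, d=1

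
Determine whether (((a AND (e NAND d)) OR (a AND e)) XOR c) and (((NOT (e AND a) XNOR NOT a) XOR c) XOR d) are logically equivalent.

No. Counterexample: with a=0, c=0, e=0, d=0, Expression 1 = 0 but Expression 2 = 1.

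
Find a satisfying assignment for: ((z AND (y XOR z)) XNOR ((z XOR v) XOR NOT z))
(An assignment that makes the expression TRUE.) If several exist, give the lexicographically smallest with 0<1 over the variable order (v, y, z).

v=0, y=0, z=1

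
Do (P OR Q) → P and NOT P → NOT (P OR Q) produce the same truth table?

Yes, Contrapositive is always equivalent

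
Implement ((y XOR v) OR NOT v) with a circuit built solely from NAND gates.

((((y NAND (y NAND v)) NAND (v NAND (y NAND v))) NAND ((y NAND (y NAND v)) NAND (v NAND (y NAND v)))) NAND ((v NAND v) NAND (v NAND v)))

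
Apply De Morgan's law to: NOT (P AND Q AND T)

NOT P OR NOT Q OR NOT T
De Morgan's: NOT(AND of terms) = OR of negations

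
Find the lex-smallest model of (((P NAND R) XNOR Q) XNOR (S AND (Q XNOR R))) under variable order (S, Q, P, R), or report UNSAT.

S=0, Q=0, P=0, R=0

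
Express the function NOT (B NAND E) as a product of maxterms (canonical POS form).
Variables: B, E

ΠM(0, 1, 2) = (B OR E) AND (B OR NOT E) AND (NOT B OR E)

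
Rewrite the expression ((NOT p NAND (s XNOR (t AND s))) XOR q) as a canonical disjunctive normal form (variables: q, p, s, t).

(NOT q AND NOT p AND s AND NOT t) OR (NOT q AND p AND NOT s AND NOT t) OR (NOT q AND p AND NOT s AND t) OR (NOT q AND p AND s AND NOT t) OR (NOT q AND p AND s AND t) OR (q AND NOT p AND NOT s AND NOT t) OR (q AND NOT p AND NOT s AND t) OR (q AND NOT p AND s AND t)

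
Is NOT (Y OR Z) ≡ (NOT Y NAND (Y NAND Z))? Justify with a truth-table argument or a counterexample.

No. Counterexample: with Z=0, Y=0, Expression 1 = 1 but Expression 2 = 0.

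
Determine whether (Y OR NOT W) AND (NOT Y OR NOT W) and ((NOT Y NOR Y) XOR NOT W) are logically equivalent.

Yes, they are equivalent — the two output columns agree on all 4 assignments:
Y | W | Expression 1 | Expression 2
-----------------------------------
0 | 0 | 1 | 1
0 | 1 | 0 | 0
1 | 0 | 1 | 1
1 | 1 | 0 | 0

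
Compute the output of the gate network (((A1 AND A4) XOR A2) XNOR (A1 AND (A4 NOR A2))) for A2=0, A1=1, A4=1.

Substituting: (((1 AND 1) XOR 0) XNOR (1 AND (1 NOR 0)))
= 0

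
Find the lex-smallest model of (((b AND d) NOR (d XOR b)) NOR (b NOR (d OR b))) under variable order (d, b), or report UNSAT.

d=0, b=1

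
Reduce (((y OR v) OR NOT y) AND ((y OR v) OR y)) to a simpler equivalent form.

By distribution ((E OR v) AND (E OR NOT v) = E):
= (y OR v)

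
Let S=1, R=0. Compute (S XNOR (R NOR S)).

Substituting: (1 XNOR (0 NOR 1))
= 0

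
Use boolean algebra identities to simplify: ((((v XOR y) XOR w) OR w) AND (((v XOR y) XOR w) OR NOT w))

By distribution ((E OR v) AND (E OR NOT v) = E):
= ((v XOR y) XOR w)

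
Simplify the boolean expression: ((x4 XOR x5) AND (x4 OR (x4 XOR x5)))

By absorption (E AND (E OR v) = E):
= (x4 XOR x5)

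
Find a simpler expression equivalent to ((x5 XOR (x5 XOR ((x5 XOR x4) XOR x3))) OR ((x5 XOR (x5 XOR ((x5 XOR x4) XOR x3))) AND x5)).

By absorption (E OR (E AND v) = E) then XOR self-cancellation ((E XOR v) XOR v = E):
= ((x5 XOR x4) XOR x3)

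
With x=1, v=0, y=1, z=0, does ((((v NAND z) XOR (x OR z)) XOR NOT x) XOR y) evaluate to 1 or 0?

Substituting: ((((0 NAND 0) XOR (1 OR 0)) XOR NOT 1) XOR 1)
= 1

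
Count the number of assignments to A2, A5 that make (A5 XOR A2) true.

Satisfying assignments: (0,1), (1,0)
Count: 2 out of 4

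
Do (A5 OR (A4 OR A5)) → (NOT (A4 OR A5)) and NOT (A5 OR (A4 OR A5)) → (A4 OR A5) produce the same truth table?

No, Inverse is not equivalent to original (counterexample: A4=0, A5=0)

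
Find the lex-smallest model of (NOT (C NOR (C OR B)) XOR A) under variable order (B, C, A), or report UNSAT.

B=0, C=0, A=1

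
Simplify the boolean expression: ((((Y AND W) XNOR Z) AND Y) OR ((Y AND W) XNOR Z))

By absorption (E OR (E AND v) = E):
= ((Y AND W) XNOR Z)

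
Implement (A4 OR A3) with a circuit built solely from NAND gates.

((A4 NAND A4) NAND (A3 NAND A3))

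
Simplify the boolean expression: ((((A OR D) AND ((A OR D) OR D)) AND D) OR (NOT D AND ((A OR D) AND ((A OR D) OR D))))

By distribution ((E AND v) OR (E AND NOT v) = E) then absorption (E AND (E OR v) = E):
= (A OR D)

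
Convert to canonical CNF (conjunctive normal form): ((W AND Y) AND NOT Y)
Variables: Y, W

(Y OR W) AND (Y OR NOT W) AND (NOT Y OR W) AND (NOT Y OR NOT W)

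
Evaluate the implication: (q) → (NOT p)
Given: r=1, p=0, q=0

Antecedent (q) = 0; consequent (NOT p) = 1.
0 → 1 = 1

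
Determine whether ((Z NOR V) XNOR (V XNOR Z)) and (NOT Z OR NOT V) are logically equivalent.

Yes, they are equivalent — the two output columns agree on all 4 assignments:
Z | V | Expression 1 | Expression 2
-----------------------------------
0 | 0 | 1 | 1
0 | 1 | 1 | 1
1 | 0 | 1 | 1
1 | 1 | 0 | 0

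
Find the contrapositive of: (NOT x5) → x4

Contrapositive: NOT x4 → x5
Note: A statement and its contrapositive are logically equivalent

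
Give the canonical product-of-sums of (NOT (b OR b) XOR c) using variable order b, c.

ΠM(1, 2) = (b OR NOT c) AND (NOT b OR c)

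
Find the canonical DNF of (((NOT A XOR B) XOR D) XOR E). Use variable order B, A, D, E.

(NOT B AND NOT A AND NOT D AND NOT E) OR (NOT B AND NOT A AND D AND E) OR (NOT B AND A AND NOT D AND E) OR (NOT B AND A AND D AND NOT E) OR (B AND NOT A AND NOT D AND E) OR (B AND NOT A AND D AND NOT E) OR (B AND A AND NOT D AND NOT E) OR (B AND A AND D AND E)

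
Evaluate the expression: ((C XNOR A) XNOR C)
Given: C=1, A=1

Substituting: ((1 XNOR 1) XNOR 1)
= 1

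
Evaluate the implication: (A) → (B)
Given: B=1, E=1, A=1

Antecedent (A) = 1; consequent (B) = 1.
1 → 1 = 1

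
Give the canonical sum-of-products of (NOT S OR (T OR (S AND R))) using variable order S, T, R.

Σm(0, 1, 2, 3, 5, 6, 7) = (NOT S AND NOT T AND NOT R) OR (NOT S AND NOT T AND R) OR (NOT S AND T AND NOT R) OR (NOT S AND T AND R) OR (S AND NOT T AND R) OR (S AND T AND NOT R) OR (S AND T AND R)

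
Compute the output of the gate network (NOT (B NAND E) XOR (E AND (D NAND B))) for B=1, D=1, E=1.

Substituting: (NOT (1 NAND 1) XOR (1 AND (1 NAND 1)))
= 1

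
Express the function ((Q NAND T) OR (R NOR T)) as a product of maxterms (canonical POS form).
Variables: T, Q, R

ΠM(6, 7) = (NOT T OR NOT Q OR R) AND (NOT T OR NOT Q OR NOT R)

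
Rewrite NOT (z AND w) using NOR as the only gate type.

(((z NOR z) NOR (w NOR w)) NOR ((z NOR z) NOR (w NOR w)))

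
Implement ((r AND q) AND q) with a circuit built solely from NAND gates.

((((r NAND q) NAND (r NAND q)) NAND q) NAND (((r NAND q) NAND (r NAND q)) NAND q))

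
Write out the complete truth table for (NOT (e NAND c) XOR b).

c | b | e | Output
------------------
0 | 0 | 0 | 0
0 | 0 | 1 | 0
0 | 1 | 0 | 1
0 | 1 | 1 | 1
1 | 0 | 0 | 0
1 | 0 | 1 | 1
1 | 1 | 0 | 1
1 | 1 | 1 | 0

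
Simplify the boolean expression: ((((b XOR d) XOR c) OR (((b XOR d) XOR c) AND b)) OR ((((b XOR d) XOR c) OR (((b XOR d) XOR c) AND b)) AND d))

By absorption (E OR (E AND v) = E) then absorption (E OR (E AND v) = E):
= ((b XOR d) XOR c)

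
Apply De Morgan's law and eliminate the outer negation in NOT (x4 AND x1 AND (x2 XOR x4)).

NOT x4 OR NOT x1 OR NOT (x2 XOR x4)
De Morgan's: NOT(AND of terms) = OR of negations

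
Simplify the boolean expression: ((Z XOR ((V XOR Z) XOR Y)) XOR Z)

By XOR self-cancellation ((E XOR v) XOR v = E):
= ((V XOR Z) XOR Y)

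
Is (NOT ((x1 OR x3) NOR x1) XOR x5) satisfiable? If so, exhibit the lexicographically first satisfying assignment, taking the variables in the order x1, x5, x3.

x1=0, x5=0, x3=1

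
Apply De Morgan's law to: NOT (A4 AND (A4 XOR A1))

NOT A4 OR NOT (A4 XOR A1)
De Morgan's: NOT(AND of terms) = OR of negations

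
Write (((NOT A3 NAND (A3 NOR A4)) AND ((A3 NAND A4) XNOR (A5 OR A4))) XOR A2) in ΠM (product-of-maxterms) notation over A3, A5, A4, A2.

ΠM(0, 3, 4, 7, 8, 10, 13, 14) = (A3 OR A5 OR A4 OR A2) AND (A3 OR A5 OR NOT A4 OR NOT A2) AND (A3 OR NOT A5 OR A4 OR A2) AND (A3 OR NOT A5 OR NOT A4 OR NOT A2) AND (NOT A3 OR A5 OR A4 OR A2) AND (NOT A3 OR A5 OR NOT A4 OR A2) AND (NOT A3 OR NOT A5 OR A4 OR NOT A2) AND (NOT A3 OR NOT A5 OR NOT A4 OR A2)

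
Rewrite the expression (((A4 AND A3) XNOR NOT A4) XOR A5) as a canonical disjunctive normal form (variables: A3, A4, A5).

(NOT A3 AND NOT A4 AND A5) OR (NOT A3 AND A4 AND NOT A5) OR (A3 AND NOT A4 AND A5) OR (A3 AND A4 AND A5)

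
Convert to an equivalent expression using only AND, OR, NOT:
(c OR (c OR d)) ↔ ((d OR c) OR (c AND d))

((c OR (c OR d)) AND ((d OR c) OR (c AND d))) OR (NOT (c OR (c OR d)) AND NOT ((d OR c) OR (c AND d)))
(Biconditional = both true or both false)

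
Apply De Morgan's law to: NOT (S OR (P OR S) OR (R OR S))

NOT S AND NOT (P OR S) AND NOT (R OR S)
De Morgan's: NOT(OR of terms) = AND of negations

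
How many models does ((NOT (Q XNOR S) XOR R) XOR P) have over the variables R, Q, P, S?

Satisfying assignments: (0,0,0,1), (0,0,1,0), (0,1,0,0), (0,1,1,1), (1,0,0,0), (1,0,1,1), (1,1,0,1), (1,1,1,0)
Count: 8 out of 16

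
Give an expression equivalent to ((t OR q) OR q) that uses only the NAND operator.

((((t NAND t) NAND (q NAND q)) NAND ((t NAND t) NAND (q NAND q))) NAND (q NAND q))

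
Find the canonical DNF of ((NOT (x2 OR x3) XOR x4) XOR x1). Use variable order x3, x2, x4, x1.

(NOT x3 AND NOT x2 AND NOT x4 AND NOT x1) OR (NOT x3 AND NOT x2 AND x4 AND x1) OR (NOT x3 AND x2 AND NOT x4 AND x1) OR (NOT x3 AND x2 AND x4 AND NOT x1) OR (x3 AND NOT x2 AND NOT x4 AND x1) OR (x3 AND NOT x2 AND x4 AND NOT x1) OR (x3 AND x2 AND NOT x4 AND x1) OR (x3 AND x2 AND x4 AND NOT x1)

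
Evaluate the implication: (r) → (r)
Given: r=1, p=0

Antecedent (r) = 1; consequent (r) = 1.
1 → 1 = 1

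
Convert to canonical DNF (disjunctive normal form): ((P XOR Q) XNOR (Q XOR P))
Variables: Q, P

(NOT Q AND NOT P) OR (NOT Q AND P) OR (Q AND NOT P) OR (Q AND P)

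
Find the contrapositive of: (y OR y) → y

Contrapositive: NOT y → NOT (y OR y)
Note: A statement and its contrapositive are logically equivalent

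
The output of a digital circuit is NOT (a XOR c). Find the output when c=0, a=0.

Substituting: NOT (0 XOR 0)
= 1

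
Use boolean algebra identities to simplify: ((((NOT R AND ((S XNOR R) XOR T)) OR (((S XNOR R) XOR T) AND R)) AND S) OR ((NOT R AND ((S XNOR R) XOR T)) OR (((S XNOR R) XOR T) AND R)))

By absorption (E OR (E AND v) = E) then distribution ((E AND v) OR (E AND NOT v) = E):
= ((S XNOR R) XOR T)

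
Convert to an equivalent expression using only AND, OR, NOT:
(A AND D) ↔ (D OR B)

((A AND D) AND (D OR B)) OR (NOT (A AND D) AND NOT (D OR B))
(Biconditional = both true or both false)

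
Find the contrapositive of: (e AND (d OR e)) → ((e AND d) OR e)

Contrapositive: NOT ((e AND d) OR e) → NOT (e AND (d OR e))
Note: A statement and its contrapositive are logically equivalent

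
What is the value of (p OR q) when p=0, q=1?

Substituting: (0 OR 1)
= 1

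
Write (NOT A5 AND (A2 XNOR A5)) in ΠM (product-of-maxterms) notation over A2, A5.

ΠM(1, 2, 3) = (A2 OR NOT A5) AND (NOT A2 OR A5) AND (NOT A2 OR NOT A5)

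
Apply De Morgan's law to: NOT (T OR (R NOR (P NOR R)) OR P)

NOT T AND NOT (R NOR (P NOR R)) AND NOT P
De Morgan's: NOT(OR of terms) = AND of negations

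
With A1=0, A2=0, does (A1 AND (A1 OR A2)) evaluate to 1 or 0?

Substituting: (0 AND (0 OR 0))
= 0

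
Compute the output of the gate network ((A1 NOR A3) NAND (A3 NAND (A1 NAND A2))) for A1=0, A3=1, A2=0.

Substituting: ((0 NOR 1) NAND (1 NAND (0 NAND 0)))
= 1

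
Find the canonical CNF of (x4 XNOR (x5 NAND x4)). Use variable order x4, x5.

(x4 OR x5) AND (x4 OR NOT x5) AND (NOT x4 OR NOT x5)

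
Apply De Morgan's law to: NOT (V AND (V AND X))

NOT V OR NOT (V AND X)
De Morgan's: NOT(AND of terms) = OR of negations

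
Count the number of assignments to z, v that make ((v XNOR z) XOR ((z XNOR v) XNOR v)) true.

Satisfying assignments: (0,0), (1,0)
Count: 2 out of 4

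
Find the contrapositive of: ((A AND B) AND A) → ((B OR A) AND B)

Contrapositive: NOT ((B OR A) AND B) → NOT ((A AND B) AND A)
Note: A statement and its contrapositive are logically equivalent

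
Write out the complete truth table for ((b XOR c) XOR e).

c | b | e | Output
------------------
0 | 0 | 0 | 0
0 | 0 | 1 | 1
0 | 1 | 0 | 1
0 | 1 | 1 | 0
1 | 0 | 0 | 1
1 | 0 | 1 | 0
1 | 1 | 0 | 0
1 | 1 | 1 | 1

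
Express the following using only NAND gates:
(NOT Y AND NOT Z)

(((Y NAND Y) NAND (Z NAND Z)) NAND ((Y NAND Y) NAND (Z NAND Z)))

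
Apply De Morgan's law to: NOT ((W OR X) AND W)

NOT (W OR X) OR NOT W
De Morgan's: NOT(AND of terms) = OR of negations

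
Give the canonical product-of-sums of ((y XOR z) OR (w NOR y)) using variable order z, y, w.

ΠM(1, 6, 7) = (z OR y OR NOT w) AND (NOT z OR NOT y OR w) AND (NOT z OR NOT y OR NOT w)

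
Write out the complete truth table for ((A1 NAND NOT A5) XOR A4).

A4 | A1 | A5 | Output
---------------------
0 | 0 | 0 | 1
0 | 0 | 1 | 1
0 | 1 | 0 | 0
0 | 1 | 1 | 1
1 | 0 | 0 | 0
1 | 0 | 1 | 0
1 | 1 | 0 | 1
1 | 1 | 1 | 0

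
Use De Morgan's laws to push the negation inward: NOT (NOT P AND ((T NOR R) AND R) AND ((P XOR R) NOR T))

P OR NOT ((T NOR R) AND R) OR NOT ((P XOR R) NOR T)
De Morgan's: NOT(AND of terms) = OR of negations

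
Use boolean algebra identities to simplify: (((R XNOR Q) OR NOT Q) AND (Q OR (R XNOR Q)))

By distribution ((E OR v) AND (E OR NOT v) = E):
= (R XNOR Q)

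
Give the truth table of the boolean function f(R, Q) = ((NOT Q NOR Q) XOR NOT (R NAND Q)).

R | Q | Output
--------------
0 | 0 | 0
0 | 1 | 0
1 | 0 | 0
1 | 1 | 1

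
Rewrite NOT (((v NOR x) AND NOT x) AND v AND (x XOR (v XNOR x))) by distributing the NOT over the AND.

NOT ((v NOR x) AND NOT x) OR NOT v OR NOT (x XOR (v XNOR x))
De Morgan's: NOT(AND of terms) = OR of negations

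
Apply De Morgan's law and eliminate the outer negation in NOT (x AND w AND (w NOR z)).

NOT x OR NOT w OR NOT (w NOR z)
De Morgan's: NOT(AND of terms) = OR of negations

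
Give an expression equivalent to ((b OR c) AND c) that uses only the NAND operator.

((((b NAND b) NAND (c NAND c)) NAND c) NAND (((b NAND b) NAND (c NAND c)) NAND c))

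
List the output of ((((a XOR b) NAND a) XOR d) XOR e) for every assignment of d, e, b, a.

d | e | b | a | Output
----------------------
0 | 0 | 0 | 0 | 1
0 | 0 | 0 | 1 | 0
0 | 0 | 1 | 0 | 1
0 | 0 | 1 | 1 | 1
0 | 1 | 0 | 0 | 0
0 | 1 | 0 | 1 | 1
0 | 1 | 1 | 0 | 0
0 | 1 | 1 | 1 | 0
1 | 0 | 0 | 0 | 0
1 | 0 | 0 | 1 | 1
1 | 0 | 1 | 0 | 0
1 | 0 | 1 | 1 | 0
1 | 1 | 0 | 0 | 1
1 | 1 | 0 | 1 | 0
1 | 1 | 1 | 0 | 1
1 | 1 | 1 | 1 | 1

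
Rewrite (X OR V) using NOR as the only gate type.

((X NOR V) NOR (X NOR V))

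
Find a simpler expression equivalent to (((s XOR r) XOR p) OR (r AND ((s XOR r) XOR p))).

By absorption (E OR (E AND v) = E):
= ((s XOR r) XOR p)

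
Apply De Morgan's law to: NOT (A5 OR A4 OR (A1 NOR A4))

NOT A5 AND NOT A4 AND NOT (A1 NOR A4)
De Morgan's: NOT(OR of terms) = AND of negations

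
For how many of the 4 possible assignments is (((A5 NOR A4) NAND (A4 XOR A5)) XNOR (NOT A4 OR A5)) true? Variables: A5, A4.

Satisfying assignments: (0,0), (1,0), (1,1)
Count: 3 out of 4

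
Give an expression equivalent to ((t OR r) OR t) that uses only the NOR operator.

((((t NOR r) NOR (t NOR r)) NOR t) NOR (((t NOR r) NOR (t NOR r)) NOR t))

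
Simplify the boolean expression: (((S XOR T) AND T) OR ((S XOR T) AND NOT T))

By distribution ((E AND v) OR (E AND NOT v) = E):
= (S XOR T)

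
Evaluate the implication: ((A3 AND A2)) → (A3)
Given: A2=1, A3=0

Antecedent ((A3 AND A2)) = 0; consequent (A3) = 0.
0 → 0 = 1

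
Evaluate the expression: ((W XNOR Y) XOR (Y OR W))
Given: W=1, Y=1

Substituting: ((1 XNOR 1) XOR (1 OR 1))
= 0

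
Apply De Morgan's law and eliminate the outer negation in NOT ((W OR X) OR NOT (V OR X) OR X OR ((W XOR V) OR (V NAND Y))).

NOT (W OR X) AND (V OR X) AND NOT X AND NOT ((W XOR V) OR (V NAND Y))
De Morgan's: NOT(OR of terms) = AND of negations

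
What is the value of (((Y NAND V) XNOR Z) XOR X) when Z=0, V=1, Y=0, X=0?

Substituting: (((0 NAND 1) XNOR 0) XOR 0)
= 0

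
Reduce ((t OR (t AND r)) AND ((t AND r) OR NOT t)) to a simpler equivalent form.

By distribution ((E OR v) AND (E OR NOT v) = E):
= (t AND r)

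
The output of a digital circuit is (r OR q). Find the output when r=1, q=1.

Substituting: (1 OR 1)
= 1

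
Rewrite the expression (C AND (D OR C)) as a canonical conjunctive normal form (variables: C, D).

(C OR D) AND (C OR NOT D)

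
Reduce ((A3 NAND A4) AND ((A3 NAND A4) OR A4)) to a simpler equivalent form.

By absorption (E AND (E OR v) = E):
= (A3 NAND A4)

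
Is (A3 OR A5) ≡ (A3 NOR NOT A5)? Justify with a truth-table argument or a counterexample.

No. Counterexample: with A3=1, A5=0, Expression 1 = 1 but Expression 2 = 0.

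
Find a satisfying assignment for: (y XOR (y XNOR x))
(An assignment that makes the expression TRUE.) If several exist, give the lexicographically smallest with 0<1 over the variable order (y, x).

y=0, x=0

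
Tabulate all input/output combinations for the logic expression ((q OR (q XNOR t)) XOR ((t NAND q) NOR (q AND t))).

t | q | Output
--------------
0 | 0 | 1
0 | 1 | 1
1 | 0 | 0
1 | 1 | 1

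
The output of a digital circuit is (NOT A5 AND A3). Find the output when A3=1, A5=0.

Substituting: (NOT 0 AND 1)
= 1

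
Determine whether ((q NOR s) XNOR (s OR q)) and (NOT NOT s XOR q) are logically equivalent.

No. Counterexample: with q=0, s=1, Expression 1 = 0 but Expression 2 = 1.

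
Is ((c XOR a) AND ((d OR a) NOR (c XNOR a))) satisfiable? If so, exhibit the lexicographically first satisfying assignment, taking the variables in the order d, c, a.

d=0, c=1, a=0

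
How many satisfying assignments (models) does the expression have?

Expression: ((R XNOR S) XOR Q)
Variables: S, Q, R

Satisfying assignments: (0,0,0), (0,1,1), (1,0,1), (1,1,0)
Count: 4 out of 8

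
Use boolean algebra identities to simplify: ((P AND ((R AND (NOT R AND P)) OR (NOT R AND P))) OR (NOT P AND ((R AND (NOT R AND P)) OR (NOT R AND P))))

By distribution ((E AND v) OR (E AND NOT v) = E) then absorption (E OR (E AND v) = E):
= (NOT R AND P)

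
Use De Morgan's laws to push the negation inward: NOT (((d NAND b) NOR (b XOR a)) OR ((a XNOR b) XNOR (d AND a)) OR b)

NOT ((d NAND b) NOR (b XOR a)) AND NOT ((a XNOR b) XNOR (d AND a)) AND NOT b
De Morgan's: NOT(OR of terms) = AND of negations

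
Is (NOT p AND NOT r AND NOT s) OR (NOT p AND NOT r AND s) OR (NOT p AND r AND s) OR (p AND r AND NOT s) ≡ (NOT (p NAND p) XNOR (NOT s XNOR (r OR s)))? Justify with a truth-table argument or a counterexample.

Yes, they are equivalent — the two output columns agree on all 8 assignments:
p | r | s | Expression 1 | Expression 2
---------------------------------------
0 | 0 | 0 | 1 | 1
0 | 0 | 1 | 1 | 1
0 | 1 | 0 | 0 | 0
0 | 1 | 1 | 1 | 1
1 | 0 | 0 | 0 | 0
1 | 0 | 1 | 0 | 0
1 | 1 | 0 | 1 | 1
1 | 1 | 1 | 0 | 0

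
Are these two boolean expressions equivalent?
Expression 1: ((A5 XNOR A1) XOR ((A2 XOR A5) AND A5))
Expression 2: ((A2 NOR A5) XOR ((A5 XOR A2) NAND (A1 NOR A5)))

No. Counterexample: with A1=0, A2=0, A5=0, Expression 1 = 1 but Expression 2 = 0.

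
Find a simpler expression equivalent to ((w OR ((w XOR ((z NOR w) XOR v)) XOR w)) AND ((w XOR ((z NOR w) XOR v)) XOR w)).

By absorption (E AND (E OR v) = E) then XOR self-cancellation ((E XOR v) XOR v = E):
= ((z NOR w) XOR v)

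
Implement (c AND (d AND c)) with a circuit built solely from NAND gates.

((c NAND ((d NAND c) NAND (d NAND c))) NAND (c NAND ((d NAND c) NAND (d NAND c))))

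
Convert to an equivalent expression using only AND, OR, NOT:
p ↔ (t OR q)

(p AND (t OR q)) OR (NOT p AND NOT (t OR q))
(Biconditional = both true or both false)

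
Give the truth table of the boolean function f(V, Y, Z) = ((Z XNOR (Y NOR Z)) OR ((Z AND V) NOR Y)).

V | Y | Z | Output
------------------
0 | 0 | 0 | 1
0 | 0 | 1 | 1
0 | 1 | 0 | 1
0 | 1 | 1 | 0
1 | 0 | 0 | 1
1 | 0 | 1 | 0
1 | 1 | 0 | 1
1 | 1 | 1 | 0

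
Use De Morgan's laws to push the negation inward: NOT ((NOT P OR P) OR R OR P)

NOT (NOT P OR P) AND NOT R AND NOT P
De Morgan's: NOT(OR of terms) = AND of negations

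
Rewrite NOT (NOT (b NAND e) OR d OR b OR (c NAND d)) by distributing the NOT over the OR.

(b NAND e) AND NOT d AND NOT b AND NOT (c NAND d)
De Morgan's: NOT(OR of terms) = AND of negations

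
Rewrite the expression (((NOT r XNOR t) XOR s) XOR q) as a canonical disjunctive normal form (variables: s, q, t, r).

(NOT s AND NOT q AND NOT t AND r) OR (NOT s AND NOT q AND t AND NOT r) OR (NOT s AND q AND NOT t AND NOT r) OR (NOT s AND q AND t AND r) OR (s AND NOT q AND NOT t AND NOT r) OR (s AND NOT q AND t AND r) OR (s AND q AND NOT t AND r) OR (s AND q AND t AND NOT r)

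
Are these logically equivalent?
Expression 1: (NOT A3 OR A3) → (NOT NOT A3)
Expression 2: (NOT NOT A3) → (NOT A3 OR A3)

No, Converse is not equivalent to original (counterexample: A2=0, A3=0)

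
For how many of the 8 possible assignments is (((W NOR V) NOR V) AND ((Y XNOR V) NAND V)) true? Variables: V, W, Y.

Satisfying assignments: (0,1,0), (0,1,1)
Count: 2 out of 8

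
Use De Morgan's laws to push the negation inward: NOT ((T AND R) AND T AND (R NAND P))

NOT (T AND R) OR NOT T OR NOT (R NAND P)
De Morgan's: NOT(AND of terms) = OR of negations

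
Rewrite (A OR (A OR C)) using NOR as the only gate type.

((A NOR ((A NOR C) NOR (A NOR C))) NOR (A NOR ((A NOR C) NOR (A NOR C))))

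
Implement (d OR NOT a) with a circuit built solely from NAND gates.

((d NAND d) NAND ((a NAND a) NAND (a NAND a)))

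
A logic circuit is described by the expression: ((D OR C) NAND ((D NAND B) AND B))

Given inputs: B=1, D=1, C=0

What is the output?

Substituting: ((1 OR 0) NAND ((1 NAND 1) AND 1))
= 1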